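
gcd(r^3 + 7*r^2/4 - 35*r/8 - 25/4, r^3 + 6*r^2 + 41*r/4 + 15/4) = r + 5/2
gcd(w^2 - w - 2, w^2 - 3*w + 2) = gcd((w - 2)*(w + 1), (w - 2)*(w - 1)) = w - 2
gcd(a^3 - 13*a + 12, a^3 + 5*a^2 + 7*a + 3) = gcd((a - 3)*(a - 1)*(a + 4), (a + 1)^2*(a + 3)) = 1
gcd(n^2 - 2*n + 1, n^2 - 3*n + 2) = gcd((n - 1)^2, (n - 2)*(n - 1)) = n - 1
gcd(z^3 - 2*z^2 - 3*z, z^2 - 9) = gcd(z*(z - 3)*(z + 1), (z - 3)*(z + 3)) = z - 3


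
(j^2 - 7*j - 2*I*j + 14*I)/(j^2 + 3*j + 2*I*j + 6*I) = (j^2 - j*(7 + 2*I) + 14*I)/(j^2 + j*(3 + 2*I) + 6*I)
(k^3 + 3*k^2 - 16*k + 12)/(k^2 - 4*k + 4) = (k^2 + 5*k - 6)/(k - 2)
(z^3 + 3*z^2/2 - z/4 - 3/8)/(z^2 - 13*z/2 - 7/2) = (z^2 + z - 3/4)/(z - 7)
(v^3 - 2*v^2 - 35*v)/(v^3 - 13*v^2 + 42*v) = (v + 5)/(v - 6)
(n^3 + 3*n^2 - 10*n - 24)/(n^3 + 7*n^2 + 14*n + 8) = (n - 3)/(n + 1)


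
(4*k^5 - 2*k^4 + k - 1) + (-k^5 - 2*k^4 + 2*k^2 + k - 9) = 3*k^5 - 4*k^4 + 2*k^2 + 2*k - 10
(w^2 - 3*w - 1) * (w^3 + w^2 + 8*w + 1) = w^5 - 2*w^4 + 4*w^3 - 24*w^2 - 11*w - 1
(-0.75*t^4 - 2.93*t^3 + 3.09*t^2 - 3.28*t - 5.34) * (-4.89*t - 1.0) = 3.6675*t^5 + 15.0777*t^4 - 12.1801*t^3 + 12.9492*t^2 + 29.3926*t + 5.34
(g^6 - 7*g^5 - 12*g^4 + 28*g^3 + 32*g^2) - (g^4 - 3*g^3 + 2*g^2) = g^6 - 7*g^5 - 13*g^4 + 31*g^3 + 30*g^2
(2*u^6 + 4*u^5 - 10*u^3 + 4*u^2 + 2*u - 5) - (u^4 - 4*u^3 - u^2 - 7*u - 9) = 2*u^6 + 4*u^5 - u^4 - 6*u^3 + 5*u^2 + 9*u + 4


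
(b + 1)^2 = b^2 + 2*b + 1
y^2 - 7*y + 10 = (y - 5)*(y - 2)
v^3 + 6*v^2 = v^2*(v + 6)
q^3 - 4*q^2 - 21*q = q*(q - 7)*(q + 3)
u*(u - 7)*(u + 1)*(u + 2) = u^4 - 4*u^3 - 19*u^2 - 14*u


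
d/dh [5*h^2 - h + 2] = 10*h - 1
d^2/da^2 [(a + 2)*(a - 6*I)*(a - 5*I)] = 6*a + 4 - 22*I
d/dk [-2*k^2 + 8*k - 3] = 8 - 4*k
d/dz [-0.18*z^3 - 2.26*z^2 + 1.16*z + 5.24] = -0.54*z^2 - 4.52*z + 1.16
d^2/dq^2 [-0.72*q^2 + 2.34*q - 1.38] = -1.44000000000000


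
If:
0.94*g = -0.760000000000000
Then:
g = -0.81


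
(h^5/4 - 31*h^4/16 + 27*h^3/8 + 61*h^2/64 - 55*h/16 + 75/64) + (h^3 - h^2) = h^5/4 - 31*h^4/16 + 35*h^3/8 - 3*h^2/64 - 55*h/16 + 75/64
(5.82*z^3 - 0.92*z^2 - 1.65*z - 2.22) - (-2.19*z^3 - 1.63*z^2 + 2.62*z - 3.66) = 8.01*z^3 + 0.71*z^2 - 4.27*z + 1.44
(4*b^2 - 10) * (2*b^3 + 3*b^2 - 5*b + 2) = 8*b^5 + 12*b^4 - 40*b^3 - 22*b^2 + 50*b - 20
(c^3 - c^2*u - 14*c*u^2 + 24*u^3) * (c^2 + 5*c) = c^5 - c^4*u + 5*c^4 - 14*c^3*u^2 - 5*c^3*u + 24*c^2*u^3 - 70*c^2*u^2 + 120*c*u^3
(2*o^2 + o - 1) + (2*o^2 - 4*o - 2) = 4*o^2 - 3*o - 3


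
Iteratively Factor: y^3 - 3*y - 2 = (y - 2)*(y^2 + 2*y + 1) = (y - 2)*(y + 1)*(y + 1)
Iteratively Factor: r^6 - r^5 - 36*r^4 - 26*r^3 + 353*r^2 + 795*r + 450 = (r + 3)*(r^5 - 4*r^4 - 24*r^3 + 46*r^2 + 215*r + 150) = (r + 2)*(r + 3)*(r^4 - 6*r^3 - 12*r^2 + 70*r + 75) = (r + 2)*(r + 3)^2*(r^3 - 9*r^2 + 15*r + 25) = (r + 1)*(r + 2)*(r + 3)^2*(r^2 - 10*r + 25) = (r - 5)*(r + 1)*(r + 2)*(r + 3)^2*(r - 5)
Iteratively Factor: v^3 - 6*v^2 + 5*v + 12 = (v - 3)*(v^2 - 3*v - 4) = (v - 4)*(v - 3)*(v + 1)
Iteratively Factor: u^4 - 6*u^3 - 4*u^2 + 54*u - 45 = (u - 5)*(u^3 - u^2 - 9*u + 9) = (u - 5)*(u - 1)*(u^2 - 9) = (u - 5)*(u - 1)*(u + 3)*(u - 3)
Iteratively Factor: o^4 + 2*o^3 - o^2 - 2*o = (o + 2)*(o^3 - o) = (o + 1)*(o + 2)*(o^2 - o) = (o - 1)*(o + 1)*(o + 2)*(o)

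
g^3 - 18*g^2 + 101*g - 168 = (g - 8)*(g - 7)*(g - 3)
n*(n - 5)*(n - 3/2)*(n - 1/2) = n^4 - 7*n^3 + 43*n^2/4 - 15*n/4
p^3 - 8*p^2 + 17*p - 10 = (p - 5)*(p - 2)*(p - 1)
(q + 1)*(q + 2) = q^2 + 3*q + 2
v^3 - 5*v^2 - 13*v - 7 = (v - 7)*(v + 1)^2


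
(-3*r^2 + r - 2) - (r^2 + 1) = -4*r^2 + r - 3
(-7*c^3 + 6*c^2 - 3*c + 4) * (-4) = 28*c^3 - 24*c^2 + 12*c - 16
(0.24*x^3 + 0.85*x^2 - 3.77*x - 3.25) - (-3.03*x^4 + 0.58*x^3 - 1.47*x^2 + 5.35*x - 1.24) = 3.03*x^4 - 0.34*x^3 + 2.32*x^2 - 9.12*x - 2.01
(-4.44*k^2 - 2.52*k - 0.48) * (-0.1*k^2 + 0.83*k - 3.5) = 0.444*k^4 - 3.4332*k^3 + 13.4964*k^2 + 8.4216*k + 1.68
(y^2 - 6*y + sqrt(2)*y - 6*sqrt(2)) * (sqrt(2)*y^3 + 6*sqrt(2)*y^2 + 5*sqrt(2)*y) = sqrt(2)*y^5 + 2*y^4 - 31*sqrt(2)*y^3 - 62*y^2 - 30*sqrt(2)*y^2 - 60*y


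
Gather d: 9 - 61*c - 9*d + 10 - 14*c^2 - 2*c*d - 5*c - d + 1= -14*c^2 - 66*c + d*(-2*c - 10) + 20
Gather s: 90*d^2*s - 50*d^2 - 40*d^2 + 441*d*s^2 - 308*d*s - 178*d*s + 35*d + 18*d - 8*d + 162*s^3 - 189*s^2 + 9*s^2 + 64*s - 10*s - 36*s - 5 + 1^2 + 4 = -90*d^2 + 45*d + 162*s^3 + s^2*(441*d - 180) + s*(90*d^2 - 486*d + 18)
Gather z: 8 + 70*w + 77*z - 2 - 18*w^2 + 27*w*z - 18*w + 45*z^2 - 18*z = -18*w^2 + 52*w + 45*z^2 + z*(27*w + 59) + 6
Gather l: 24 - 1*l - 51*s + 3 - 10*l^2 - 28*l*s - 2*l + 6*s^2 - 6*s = -10*l^2 + l*(-28*s - 3) + 6*s^2 - 57*s + 27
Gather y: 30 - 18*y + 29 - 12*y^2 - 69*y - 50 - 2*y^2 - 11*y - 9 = -14*y^2 - 98*y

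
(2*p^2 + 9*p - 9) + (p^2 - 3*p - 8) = 3*p^2 + 6*p - 17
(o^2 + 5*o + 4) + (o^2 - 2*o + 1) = 2*o^2 + 3*o + 5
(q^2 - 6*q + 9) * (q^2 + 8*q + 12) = q^4 + 2*q^3 - 27*q^2 + 108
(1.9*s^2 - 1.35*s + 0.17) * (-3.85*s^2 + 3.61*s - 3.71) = -7.315*s^4 + 12.0565*s^3 - 12.577*s^2 + 5.6222*s - 0.6307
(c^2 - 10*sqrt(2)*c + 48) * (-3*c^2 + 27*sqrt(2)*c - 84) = -3*c^4 + 57*sqrt(2)*c^3 - 768*c^2 + 2136*sqrt(2)*c - 4032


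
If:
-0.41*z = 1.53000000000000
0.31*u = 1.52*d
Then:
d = 0.203947368421053*u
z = -3.73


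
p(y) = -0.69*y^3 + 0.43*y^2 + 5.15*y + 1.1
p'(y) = -2.07*y^2 + 0.86*y + 5.15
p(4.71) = -37.20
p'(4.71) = -36.72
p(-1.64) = -3.15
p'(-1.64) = -1.83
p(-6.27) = 155.79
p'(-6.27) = -81.62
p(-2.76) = 4.67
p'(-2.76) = -12.99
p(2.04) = 7.54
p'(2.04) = -1.71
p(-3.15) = 10.71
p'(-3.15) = -18.10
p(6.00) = -101.56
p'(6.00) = -64.21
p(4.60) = -33.27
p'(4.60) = -34.70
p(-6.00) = 134.72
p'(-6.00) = -74.53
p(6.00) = -101.56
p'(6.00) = -64.21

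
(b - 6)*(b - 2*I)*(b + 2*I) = b^3 - 6*b^2 + 4*b - 24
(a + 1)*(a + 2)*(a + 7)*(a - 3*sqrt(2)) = a^4 - 3*sqrt(2)*a^3 + 10*a^3 - 30*sqrt(2)*a^2 + 23*a^2 - 69*sqrt(2)*a + 14*a - 42*sqrt(2)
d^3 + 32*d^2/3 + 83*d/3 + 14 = (d + 2/3)*(d + 3)*(d + 7)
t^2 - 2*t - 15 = (t - 5)*(t + 3)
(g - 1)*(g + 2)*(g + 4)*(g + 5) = g^4 + 10*g^3 + 27*g^2 + 2*g - 40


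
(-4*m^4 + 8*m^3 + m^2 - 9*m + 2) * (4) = -16*m^4 + 32*m^3 + 4*m^2 - 36*m + 8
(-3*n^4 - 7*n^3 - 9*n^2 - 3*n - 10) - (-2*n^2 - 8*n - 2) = -3*n^4 - 7*n^3 - 7*n^2 + 5*n - 8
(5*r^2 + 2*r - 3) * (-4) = -20*r^2 - 8*r + 12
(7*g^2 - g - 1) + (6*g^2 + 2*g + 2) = 13*g^2 + g + 1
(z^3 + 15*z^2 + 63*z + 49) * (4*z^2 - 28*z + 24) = 4*z^5 + 32*z^4 - 144*z^3 - 1208*z^2 + 140*z + 1176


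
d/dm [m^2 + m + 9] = 2*m + 1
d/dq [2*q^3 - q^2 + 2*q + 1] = 6*q^2 - 2*q + 2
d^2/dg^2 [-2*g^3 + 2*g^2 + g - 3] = 4 - 12*g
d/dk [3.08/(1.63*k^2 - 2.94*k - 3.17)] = (9.0552 - 10.0408*k)/(-1.63*k^2 + 2.94*k + 3.17)^2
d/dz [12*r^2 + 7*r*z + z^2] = 7*r + 2*z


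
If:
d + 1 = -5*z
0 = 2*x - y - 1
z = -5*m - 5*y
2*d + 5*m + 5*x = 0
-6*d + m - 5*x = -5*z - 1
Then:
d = -156/251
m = -130/251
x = 962/1255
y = 669/1255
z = -19/251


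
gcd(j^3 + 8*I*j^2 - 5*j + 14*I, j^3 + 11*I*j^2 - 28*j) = j + 7*I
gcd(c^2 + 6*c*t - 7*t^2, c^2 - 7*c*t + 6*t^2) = -c + t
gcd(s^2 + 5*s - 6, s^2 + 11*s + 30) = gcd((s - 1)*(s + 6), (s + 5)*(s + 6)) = s + 6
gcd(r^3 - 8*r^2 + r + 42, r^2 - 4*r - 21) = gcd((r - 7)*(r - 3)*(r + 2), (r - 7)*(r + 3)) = r - 7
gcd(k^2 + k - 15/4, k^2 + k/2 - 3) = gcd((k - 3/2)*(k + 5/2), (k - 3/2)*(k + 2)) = k - 3/2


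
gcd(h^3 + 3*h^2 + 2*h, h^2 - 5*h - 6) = h + 1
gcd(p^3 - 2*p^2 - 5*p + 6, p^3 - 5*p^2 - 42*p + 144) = p - 3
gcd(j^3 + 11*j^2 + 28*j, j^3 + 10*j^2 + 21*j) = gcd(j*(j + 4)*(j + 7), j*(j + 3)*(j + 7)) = j^2 + 7*j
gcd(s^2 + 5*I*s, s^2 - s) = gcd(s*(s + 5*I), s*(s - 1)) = s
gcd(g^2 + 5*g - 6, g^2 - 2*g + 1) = g - 1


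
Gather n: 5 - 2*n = 5 - 2*n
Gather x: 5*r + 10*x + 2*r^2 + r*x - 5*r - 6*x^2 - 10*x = 2*r^2 + r*x - 6*x^2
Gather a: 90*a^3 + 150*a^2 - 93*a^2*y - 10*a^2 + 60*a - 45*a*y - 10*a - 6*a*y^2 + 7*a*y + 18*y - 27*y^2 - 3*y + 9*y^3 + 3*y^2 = 90*a^3 + a^2*(140 - 93*y) + a*(-6*y^2 - 38*y + 50) + 9*y^3 - 24*y^2 + 15*y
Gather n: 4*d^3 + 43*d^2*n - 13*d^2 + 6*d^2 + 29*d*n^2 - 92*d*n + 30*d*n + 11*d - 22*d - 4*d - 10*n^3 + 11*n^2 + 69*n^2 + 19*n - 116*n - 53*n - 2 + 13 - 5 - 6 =4*d^3 - 7*d^2 - 15*d - 10*n^3 + n^2*(29*d + 80) + n*(43*d^2 - 62*d - 150)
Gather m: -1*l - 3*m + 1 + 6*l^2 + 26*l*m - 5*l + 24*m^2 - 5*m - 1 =6*l^2 - 6*l + 24*m^2 + m*(26*l - 8)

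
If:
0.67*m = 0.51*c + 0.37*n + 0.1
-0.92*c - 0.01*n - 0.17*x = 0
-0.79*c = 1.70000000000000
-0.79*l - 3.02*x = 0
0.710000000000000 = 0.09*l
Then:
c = -2.15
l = 7.89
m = 127.21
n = 233.06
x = -2.06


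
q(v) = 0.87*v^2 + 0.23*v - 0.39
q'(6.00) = 10.67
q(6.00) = 32.31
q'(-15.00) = -25.87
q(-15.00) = 191.91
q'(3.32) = 6.01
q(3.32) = 9.96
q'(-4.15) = -6.99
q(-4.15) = 13.64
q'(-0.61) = -0.83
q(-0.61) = -0.21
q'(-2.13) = -3.48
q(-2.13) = 3.07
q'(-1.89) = -3.06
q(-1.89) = 2.28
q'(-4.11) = -6.92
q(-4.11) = 13.36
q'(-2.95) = -4.90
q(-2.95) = 6.50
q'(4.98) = 8.90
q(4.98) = 22.33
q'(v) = 1.74*v + 0.23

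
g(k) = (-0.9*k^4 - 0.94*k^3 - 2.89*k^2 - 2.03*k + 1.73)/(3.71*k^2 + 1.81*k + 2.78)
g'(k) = (-7.42*k - 1.81)*(-0.9*k^4 - 0.94*k^3 - 2.89*k^2 - 2.03*k + 1.73)/(3.71*k^2 + 1.81*k + 2.78)^2 + (-3.6*k^3 - 2.82*k^2 - 5.78*k - 2.03)/(3.71*k^2 + 1.81*k + 2.78) = (-6.678*k^5 - 8.3744*k^4 - 13.4108*k^3 - 5.5392*k^2 - 28.905*k - 8.7747)/(13.7641*k^4 + 13.4302*k^3 + 23.9037*k^2 + 10.0636*k + 7.7284)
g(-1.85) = -0.74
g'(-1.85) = 1.07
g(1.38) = -1.00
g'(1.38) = -1.04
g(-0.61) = 0.65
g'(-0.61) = 0.99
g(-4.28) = -4.30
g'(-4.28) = 1.98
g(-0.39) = 0.80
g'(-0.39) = 0.33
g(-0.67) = 0.59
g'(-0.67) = 1.09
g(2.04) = -1.73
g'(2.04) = -1.22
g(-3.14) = -2.34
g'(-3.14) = 1.47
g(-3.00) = -2.14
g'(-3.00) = 1.41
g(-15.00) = -53.07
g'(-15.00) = 7.14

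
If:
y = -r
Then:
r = -y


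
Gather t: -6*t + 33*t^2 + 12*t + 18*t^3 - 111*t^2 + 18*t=18*t^3 - 78*t^2 + 24*t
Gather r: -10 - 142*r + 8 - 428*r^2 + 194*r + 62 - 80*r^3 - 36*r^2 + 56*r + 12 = -80*r^3 - 464*r^2 + 108*r + 72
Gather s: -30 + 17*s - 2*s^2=-2*s^2 + 17*s - 30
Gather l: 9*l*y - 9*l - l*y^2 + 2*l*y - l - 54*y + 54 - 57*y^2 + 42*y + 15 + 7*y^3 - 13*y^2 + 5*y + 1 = l*(-y^2 + 11*y - 10) + 7*y^3 - 70*y^2 - 7*y + 70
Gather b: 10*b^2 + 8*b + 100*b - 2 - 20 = 10*b^2 + 108*b - 22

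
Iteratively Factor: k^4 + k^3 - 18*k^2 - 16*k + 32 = (k + 2)*(k^3 - k^2 - 16*k + 16) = (k - 1)*(k + 2)*(k^2 - 16) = (k - 4)*(k - 1)*(k + 2)*(k + 4)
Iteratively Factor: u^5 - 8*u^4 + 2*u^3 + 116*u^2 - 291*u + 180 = (u - 5)*(u^4 - 3*u^3 - 13*u^2 + 51*u - 36) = (u - 5)*(u - 3)*(u^3 - 13*u + 12) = (u - 5)*(u - 3)*(u - 1)*(u^2 + u - 12) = (u - 5)*(u - 3)^2*(u - 1)*(u + 4)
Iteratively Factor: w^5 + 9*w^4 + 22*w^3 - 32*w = (w + 4)*(w^4 + 5*w^3 + 2*w^2 - 8*w) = w*(w + 4)*(w^3 + 5*w^2 + 2*w - 8) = w*(w + 4)^2*(w^2 + w - 2) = w*(w - 1)*(w + 4)^2*(w + 2)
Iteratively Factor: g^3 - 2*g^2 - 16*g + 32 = (g - 4)*(g^2 + 2*g - 8) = (g - 4)*(g - 2)*(g + 4)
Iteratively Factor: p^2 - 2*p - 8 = (p - 4)*(p + 2)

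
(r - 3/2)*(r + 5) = r^2 + 7*r/2 - 15/2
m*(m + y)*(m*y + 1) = m^3*y + m^2*y^2 + m^2 + m*y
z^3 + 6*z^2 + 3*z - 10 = (z - 1)*(z + 2)*(z + 5)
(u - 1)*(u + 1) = u^2 - 1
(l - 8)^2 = l^2 - 16*l + 64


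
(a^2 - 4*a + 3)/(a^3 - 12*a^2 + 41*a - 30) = (a - 3)/(a^2 - 11*a + 30)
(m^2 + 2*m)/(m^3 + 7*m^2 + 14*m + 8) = m/(m^2 + 5*m + 4)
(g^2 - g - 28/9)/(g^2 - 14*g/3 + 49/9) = (3*g + 4)/(3*g - 7)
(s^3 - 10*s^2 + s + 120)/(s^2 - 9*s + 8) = (s^2 - 2*s - 15)/(s - 1)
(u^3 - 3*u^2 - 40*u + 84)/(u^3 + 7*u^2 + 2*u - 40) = (u^2 - u - 42)/(u^2 + 9*u + 20)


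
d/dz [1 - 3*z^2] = -6*z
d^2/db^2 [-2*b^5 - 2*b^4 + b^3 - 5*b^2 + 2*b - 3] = -40*b^3 - 24*b^2 + 6*b - 10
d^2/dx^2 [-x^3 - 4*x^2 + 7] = -6*x - 8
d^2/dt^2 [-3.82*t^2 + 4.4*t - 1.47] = -7.64000000000000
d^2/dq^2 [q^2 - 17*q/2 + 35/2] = 2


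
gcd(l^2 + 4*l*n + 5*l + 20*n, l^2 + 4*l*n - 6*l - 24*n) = l + 4*n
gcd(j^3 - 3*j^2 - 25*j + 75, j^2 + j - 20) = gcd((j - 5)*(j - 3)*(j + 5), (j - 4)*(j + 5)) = j + 5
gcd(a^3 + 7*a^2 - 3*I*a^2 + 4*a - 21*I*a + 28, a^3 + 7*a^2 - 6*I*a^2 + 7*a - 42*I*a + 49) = a^2 + a*(7 + I) + 7*I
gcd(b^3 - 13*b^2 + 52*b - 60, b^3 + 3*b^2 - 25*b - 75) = b - 5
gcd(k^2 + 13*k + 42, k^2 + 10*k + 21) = k + 7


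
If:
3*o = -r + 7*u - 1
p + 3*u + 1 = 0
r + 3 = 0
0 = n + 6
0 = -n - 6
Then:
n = -6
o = 7*u/3 + 2/3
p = -3*u - 1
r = -3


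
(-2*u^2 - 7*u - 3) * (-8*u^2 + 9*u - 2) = 16*u^4 + 38*u^3 - 35*u^2 - 13*u + 6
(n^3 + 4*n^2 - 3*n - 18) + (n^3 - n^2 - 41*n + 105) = 2*n^3 + 3*n^2 - 44*n + 87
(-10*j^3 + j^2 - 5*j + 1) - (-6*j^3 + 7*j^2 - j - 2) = -4*j^3 - 6*j^2 - 4*j + 3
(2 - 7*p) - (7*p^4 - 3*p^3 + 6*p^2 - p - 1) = -7*p^4 + 3*p^3 - 6*p^2 - 6*p + 3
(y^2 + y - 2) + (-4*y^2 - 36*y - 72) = -3*y^2 - 35*y - 74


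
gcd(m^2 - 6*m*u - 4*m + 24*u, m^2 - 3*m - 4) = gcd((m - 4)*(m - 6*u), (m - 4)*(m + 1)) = m - 4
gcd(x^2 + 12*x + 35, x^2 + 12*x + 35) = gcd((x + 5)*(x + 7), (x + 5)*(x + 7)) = x^2 + 12*x + 35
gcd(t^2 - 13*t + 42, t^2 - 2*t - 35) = t - 7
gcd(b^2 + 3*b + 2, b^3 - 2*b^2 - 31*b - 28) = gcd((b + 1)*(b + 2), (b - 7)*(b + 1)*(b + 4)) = b + 1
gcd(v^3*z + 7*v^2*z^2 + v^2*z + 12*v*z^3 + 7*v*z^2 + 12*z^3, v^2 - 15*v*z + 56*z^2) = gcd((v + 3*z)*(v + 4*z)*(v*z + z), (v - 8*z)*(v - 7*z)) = 1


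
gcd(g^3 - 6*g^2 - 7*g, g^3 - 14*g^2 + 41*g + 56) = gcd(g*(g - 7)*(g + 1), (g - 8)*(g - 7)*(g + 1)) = g^2 - 6*g - 7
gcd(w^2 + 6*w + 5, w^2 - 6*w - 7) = w + 1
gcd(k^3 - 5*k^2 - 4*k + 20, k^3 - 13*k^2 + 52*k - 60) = k^2 - 7*k + 10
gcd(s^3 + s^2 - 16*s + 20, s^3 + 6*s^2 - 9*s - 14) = s - 2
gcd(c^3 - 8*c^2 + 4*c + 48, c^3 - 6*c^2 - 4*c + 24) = c^2 - 4*c - 12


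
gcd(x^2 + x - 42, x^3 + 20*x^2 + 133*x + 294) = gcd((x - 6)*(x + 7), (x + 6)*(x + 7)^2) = x + 7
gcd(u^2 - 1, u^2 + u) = u + 1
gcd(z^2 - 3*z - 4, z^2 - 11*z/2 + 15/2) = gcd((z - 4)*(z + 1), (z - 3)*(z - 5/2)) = 1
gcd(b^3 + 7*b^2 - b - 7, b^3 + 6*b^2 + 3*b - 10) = b - 1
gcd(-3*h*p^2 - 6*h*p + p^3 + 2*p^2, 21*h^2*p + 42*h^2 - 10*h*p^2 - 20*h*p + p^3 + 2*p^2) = -3*h*p - 6*h + p^2 + 2*p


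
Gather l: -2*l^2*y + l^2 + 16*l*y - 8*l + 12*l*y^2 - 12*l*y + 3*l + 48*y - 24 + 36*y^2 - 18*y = l^2*(1 - 2*y) + l*(12*y^2 + 4*y - 5) + 36*y^2 + 30*y - 24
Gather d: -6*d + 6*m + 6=-6*d + 6*m + 6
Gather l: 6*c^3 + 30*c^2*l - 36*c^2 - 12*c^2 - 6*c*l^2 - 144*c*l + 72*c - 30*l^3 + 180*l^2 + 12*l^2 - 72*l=6*c^3 - 48*c^2 + 72*c - 30*l^3 + l^2*(192 - 6*c) + l*(30*c^2 - 144*c - 72)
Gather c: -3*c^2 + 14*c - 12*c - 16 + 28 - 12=-3*c^2 + 2*c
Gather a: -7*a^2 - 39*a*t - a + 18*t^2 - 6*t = -7*a^2 + a*(-39*t - 1) + 18*t^2 - 6*t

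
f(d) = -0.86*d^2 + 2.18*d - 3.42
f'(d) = 2.18 - 1.72*d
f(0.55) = -2.48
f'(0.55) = 1.23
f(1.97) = -2.46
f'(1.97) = -1.21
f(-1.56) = -8.91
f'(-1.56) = 4.86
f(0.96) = -2.12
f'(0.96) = 0.53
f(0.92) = -2.14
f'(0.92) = 0.60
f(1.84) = -2.32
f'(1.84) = -0.98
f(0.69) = -2.33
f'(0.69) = 0.99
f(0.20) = -3.02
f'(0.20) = 1.84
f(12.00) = -101.10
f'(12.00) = -18.46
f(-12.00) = -153.42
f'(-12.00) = 22.82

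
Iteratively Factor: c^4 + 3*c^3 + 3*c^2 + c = (c + 1)*(c^3 + 2*c^2 + c) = (c + 1)^2*(c^2 + c) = (c + 1)^3*(c)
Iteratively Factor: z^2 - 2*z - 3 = (z + 1)*(z - 3)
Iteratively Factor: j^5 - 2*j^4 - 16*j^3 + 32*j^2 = (j)*(j^4 - 2*j^3 - 16*j^2 + 32*j) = j*(j - 2)*(j^3 - 16*j) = j*(j - 4)*(j - 2)*(j^2 + 4*j) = j^2*(j - 4)*(j - 2)*(j + 4)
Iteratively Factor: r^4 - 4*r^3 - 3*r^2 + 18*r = (r - 3)*(r^3 - r^2 - 6*r) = (r - 3)*(r + 2)*(r^2 - 3*r) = (r - 3)^2*(r + 2)*(r)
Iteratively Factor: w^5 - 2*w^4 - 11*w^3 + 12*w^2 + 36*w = (w + 2)*(w^4 - 4*w^3 - 3*w^2 + 18*w) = (w - 3)*(w + 2)*(w^3 - w^2 - 6*w) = (w - 3)*(w + 2)^2*(w^2 - 3*w) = w*(w - 3)*(w + 2)^2*(w - 3)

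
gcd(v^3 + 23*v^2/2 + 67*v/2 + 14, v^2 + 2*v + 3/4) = v + 1/2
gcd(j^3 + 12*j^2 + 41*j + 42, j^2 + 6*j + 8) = j + 2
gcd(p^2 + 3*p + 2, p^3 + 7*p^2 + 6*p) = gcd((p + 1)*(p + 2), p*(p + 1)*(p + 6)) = p + 1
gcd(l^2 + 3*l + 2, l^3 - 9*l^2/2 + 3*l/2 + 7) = l + 1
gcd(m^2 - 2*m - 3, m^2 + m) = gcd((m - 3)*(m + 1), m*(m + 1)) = m + 1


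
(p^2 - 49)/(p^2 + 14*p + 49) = (p - 7)/(p + 7)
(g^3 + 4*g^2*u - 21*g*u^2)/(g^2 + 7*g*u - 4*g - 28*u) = g*(g - 3*u)/(g - 4)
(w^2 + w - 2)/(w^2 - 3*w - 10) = (w - 1)/(w - 5)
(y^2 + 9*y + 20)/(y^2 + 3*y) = (y^2 + 9*y + 20)/(y*(y + 3))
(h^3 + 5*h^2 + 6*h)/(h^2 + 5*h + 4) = h*(h^2 + 5*h + 6)/(h^2 + 5*h + 4)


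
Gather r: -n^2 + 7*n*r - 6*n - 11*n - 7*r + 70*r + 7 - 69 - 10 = -n^2 - 17*n + r*(7*n + 63) - 72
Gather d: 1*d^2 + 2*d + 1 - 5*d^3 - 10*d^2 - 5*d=-5*d^3 - 9*d^2 - 3*d + 1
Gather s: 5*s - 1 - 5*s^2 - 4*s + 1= -5*s^2 + s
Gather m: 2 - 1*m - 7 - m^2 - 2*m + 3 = -m^2 - 3*m - 2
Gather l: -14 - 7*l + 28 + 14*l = 7*l + 14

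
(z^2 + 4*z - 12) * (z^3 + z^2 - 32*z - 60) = z^5 + 5*z^4 - 40*z^3 - 200*z^2 + 144*z + 720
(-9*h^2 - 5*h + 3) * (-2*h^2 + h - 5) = 18*h^4 + h^3 + 34*h^2 + 28*h - 15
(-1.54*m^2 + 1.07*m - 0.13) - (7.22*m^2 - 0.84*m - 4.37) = -8.76*m^2 + 1.91*m + 4.24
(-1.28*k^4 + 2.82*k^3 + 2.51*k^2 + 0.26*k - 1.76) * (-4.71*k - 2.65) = 6.0288*k^5 - 9.8902*k^4 - 19.2951*k^3 - 7.8761*k^2 + 7.6006*k + 4.664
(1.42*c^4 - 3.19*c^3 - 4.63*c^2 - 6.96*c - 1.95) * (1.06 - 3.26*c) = -4.6292*c^5 + 11.9046*c^4 + 11.7124*c^3 + 17.7818*c^2 - 1.0206*c - 2.067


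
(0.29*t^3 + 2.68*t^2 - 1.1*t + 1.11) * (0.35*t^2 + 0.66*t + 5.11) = 0.1015*t^5 + 1.1294*t^4 + 2.8657*t^3 + 13.3573*t^2 - 4.8884*t + 5.6721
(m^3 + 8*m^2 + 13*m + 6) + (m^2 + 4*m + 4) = m^3 + 9*m^2 + 17*m + 10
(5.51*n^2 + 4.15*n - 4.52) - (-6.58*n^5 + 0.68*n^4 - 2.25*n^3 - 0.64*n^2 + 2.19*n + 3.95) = 6.58*n^5 - 0.68*n^4 + 2.25*n^3 + 6.15*n^2 + 1.96*n - 8.47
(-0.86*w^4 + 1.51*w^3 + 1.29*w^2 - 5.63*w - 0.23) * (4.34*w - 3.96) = -3.7324*w^5 + 9.959*w^4 - 0.380999999999999*w^3 - 29.5426*w^2 + 21.2966*w + 0.9108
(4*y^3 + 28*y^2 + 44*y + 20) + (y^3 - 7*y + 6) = 5*y^3 + 28*y^2 + 37*y + 26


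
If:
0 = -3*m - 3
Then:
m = -1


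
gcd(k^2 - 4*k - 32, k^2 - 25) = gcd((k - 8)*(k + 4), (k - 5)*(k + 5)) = 1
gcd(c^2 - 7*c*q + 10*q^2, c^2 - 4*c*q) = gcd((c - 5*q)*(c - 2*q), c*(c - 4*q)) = 1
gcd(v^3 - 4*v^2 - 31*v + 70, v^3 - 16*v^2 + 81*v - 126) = v - 7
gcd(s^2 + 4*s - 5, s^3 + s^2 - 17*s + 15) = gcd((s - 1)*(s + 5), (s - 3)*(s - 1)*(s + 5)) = s^2 + 4*s - 5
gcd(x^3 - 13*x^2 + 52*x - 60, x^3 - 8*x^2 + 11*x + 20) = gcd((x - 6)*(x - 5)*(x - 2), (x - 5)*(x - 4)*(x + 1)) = x - 5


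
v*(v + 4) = v^2 + 4*v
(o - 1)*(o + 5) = o^2 + 4*o - 5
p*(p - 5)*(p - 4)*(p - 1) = p^4 - 10*p^3 + 29*p^2 - 20*p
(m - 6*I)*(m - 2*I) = m^2 - 8*I*m - 12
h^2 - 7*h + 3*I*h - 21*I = (h - 7)*(h + 3*I)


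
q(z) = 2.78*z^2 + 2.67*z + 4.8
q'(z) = 5.56*z + 2.67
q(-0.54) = 4.17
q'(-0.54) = -0.33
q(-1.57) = 7.46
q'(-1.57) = -6.06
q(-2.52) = 15.73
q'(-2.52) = -11.34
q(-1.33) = 6.17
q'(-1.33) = -4.72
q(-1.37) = 6.36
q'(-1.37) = -4.95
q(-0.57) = 4.18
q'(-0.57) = -0.50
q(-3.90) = 36.67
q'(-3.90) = -19.01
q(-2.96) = 21.25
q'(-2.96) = -13.79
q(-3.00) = 21.81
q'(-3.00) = -14.01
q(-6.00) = 88.86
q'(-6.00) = -30.69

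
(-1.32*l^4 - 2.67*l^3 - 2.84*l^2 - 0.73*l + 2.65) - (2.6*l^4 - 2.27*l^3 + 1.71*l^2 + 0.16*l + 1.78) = -3.92*l^4 - 0.4*l^3 - 4.55*l^2 - 0.89*l + 0.87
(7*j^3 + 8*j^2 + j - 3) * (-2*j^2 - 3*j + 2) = -14*j^5 - 37*j^4 - 12*j^3 + 19*j^2 + 11*j - 6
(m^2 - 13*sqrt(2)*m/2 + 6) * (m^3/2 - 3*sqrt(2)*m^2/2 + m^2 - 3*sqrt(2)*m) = m^5/2 - 19*sqrt(2)*m^4/4 + m^4 - 19*sqrt(2)*m^3/2 + 45*m^3/2 - 9*sqrt(2)*m^2 + 45*m^2 - 18*sqrt(2)*m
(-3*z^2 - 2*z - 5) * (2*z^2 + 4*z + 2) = -6*z^4 - 16*z^3 - 24*z^2 - 24*z - 10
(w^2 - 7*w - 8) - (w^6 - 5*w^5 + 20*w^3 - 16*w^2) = -w^6 + 5*w^5 - 20*w^3 + 17*w^2 - 7*w - 8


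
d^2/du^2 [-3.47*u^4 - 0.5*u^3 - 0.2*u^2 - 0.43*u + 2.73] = -41.64*u^2 - 3.0*u - 0.4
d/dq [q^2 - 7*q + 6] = 2*q - 7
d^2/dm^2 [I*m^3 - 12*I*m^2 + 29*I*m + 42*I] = 6*I*(m - 4)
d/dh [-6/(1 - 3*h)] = -18/(3*h - 1)^2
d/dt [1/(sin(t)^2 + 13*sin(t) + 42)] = -(2*sin(t) + 13)*cos(t)/(sin(t)^2 + 13*sin(t) + 42)^2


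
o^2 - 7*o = o*(o - 7)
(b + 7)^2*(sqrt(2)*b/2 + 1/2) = sqrt(2)*b^3/2 + b^2/2 + 7*sqrt(2)*b^2 + 7*b + 49*sqrt(2)*b/2 + 49/2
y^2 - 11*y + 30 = (y - 6)*(y - 5)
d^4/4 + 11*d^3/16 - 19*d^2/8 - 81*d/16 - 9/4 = (d/4 + 1)*(d - 3)*(d + 3/4)*(d + 1)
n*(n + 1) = n^2 + n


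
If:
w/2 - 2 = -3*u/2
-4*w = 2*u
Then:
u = 8/5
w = -4/5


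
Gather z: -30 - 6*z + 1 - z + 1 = -7*z - 28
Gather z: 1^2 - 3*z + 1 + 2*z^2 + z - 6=2*z^2 - 2*z - 4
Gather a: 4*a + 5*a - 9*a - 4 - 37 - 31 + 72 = 0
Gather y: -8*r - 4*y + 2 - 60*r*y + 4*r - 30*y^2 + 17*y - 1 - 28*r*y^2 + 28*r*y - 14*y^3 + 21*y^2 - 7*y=-4*r - 14*y^3 + y^2*(-28*r - 9) + y*(6 - 32*r) + 1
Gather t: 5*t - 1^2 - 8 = 5*t - 9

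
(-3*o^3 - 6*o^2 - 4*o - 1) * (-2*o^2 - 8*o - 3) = 6*o^5 + 36*o^4 + 65*o^3 + 52*o^2 + 20*o + 3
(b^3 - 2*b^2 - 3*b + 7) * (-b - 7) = -b^4 - 5*b^3 + 17*b^2 + 14*b - 49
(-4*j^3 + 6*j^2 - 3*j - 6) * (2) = -8*j^3 + 12*j^2 - 6*j - 12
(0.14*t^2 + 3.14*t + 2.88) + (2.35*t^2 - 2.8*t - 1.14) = 2.49*t^2 + 0.34*t + 1.74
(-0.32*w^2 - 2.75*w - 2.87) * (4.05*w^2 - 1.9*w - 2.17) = -1.296*w^4 - 10.5295*w^3 - 5.7041*w^2 + 11.4205*w + 6.2279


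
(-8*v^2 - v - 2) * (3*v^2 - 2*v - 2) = -24*v^4 + 13*v^3 + 12*v^2 + 6*v + 4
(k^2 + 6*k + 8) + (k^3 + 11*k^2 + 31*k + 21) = k^3 + 12*k^2 + 37*k + 29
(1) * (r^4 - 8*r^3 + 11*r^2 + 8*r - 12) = r^4 - 8*r^3 + 11*r^2 + 8*r - 12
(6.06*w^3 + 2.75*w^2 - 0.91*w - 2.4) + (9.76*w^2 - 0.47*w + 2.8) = 6.06*w^3 + 12.51*w^2 - 1.38*w + 0.4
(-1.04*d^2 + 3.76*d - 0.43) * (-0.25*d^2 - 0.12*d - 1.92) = 0.26*d^4 - 0.8152*d^3 + 1.6531*d^2 - 7.1676*d + 0.8256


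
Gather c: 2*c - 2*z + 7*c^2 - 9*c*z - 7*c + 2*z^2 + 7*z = 7*c^2 + c*(-9*z - 5) + 2*z^2 + 5*z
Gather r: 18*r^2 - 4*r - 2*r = 18*r^2 - 6*r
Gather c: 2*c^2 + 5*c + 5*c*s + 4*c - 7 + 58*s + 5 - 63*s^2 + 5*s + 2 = 2*c^2 + c*(5*s + 9) - 63*s^2 + 63*s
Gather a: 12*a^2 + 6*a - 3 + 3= 12*a^2 + 6*a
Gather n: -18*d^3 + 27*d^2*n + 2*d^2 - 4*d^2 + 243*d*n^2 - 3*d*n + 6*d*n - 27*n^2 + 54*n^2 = -18*d^3 - 2*d^2 + n^2*(243*d + 27) + n*(27*d^2 + 3*d)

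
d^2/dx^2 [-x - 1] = 0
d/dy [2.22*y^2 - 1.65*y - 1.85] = 4.44*y - 1.65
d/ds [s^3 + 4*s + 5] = 3*s^2 + 4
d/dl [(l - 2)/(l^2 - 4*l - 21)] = (l^2 - 4*l - 2*(l - 2)^2 - 21)/(-l^2 + 4*l + 21)^2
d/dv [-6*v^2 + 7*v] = 7 - 12*v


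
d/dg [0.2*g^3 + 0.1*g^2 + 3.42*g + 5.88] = 0.6*g^2 + 0.2*g + 3.42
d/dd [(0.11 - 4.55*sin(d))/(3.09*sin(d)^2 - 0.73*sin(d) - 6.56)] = (14.0595*sin(d)^2 - 0.6798*sin(d) + 29.9283)*cos(d)/(9.5481*sin(d)^4 - 4.5114*sin(d)^3 - 40.0079*sin(d)^2 + 9.5776*sin(d) + 43.0336)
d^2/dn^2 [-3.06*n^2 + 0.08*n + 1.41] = -6.12000000000000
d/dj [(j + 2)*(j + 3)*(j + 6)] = 3*j^2 + 22*j + 36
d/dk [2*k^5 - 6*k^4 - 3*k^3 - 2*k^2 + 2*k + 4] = 10*k^4 - 24*k^3 - 9*k^2 - 4*k + 2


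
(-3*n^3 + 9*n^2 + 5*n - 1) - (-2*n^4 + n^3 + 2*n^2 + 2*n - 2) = 2*n^4 - 4*n^3 + 7*n^2 + 3*n + 1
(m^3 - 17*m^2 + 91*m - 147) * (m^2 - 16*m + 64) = m^5 - 33*m^4 + 427*m^3 - 2691*m^2 + 8176*m - 9408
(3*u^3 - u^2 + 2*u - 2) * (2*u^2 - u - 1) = 6*u^5 - 5*u^4 + 2*u^3 - 5*u^2 + 2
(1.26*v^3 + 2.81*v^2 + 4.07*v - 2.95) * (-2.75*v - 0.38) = -3.465*v^4 - 8.2063*v^3 - 12.2603*v^2 + 6.5659*v + 1.121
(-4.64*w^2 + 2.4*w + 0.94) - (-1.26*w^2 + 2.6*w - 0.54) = -3.38*w^2 - 0.2*w + 1.48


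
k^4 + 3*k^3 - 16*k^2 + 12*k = k*(k - 2)*(k - 1)*(k + 6)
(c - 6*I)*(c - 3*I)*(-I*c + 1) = -I*c^3 - 8*c^2 + 9*I*c - 18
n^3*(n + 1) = n^4 + n^3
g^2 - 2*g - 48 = (g - 8)*(g + 6)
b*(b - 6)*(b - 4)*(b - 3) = b^4 - 13*b^3 + 54*b^2 - 72*b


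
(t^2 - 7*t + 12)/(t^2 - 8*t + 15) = (t - 4)/(t - 5)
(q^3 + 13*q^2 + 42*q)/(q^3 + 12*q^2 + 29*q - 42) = q/(q - 1)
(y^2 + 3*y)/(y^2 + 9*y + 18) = y/(y + 6)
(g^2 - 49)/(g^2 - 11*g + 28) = (g + 7)/(g - 4)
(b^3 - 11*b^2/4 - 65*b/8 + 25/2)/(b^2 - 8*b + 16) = (8*b^2 + 10*b - 25)/(8*(b - 4))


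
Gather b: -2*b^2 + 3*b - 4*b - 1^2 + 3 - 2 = -2*b^2 - b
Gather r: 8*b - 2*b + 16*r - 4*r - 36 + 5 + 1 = 6*b + 12*r - 30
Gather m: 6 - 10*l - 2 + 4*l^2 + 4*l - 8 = 4*l^2 - 6*l - 4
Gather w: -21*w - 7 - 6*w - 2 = -27*w - 9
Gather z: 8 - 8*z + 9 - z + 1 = 18 - 9*z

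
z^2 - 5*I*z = z*(z - 5*I)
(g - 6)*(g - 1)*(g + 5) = g^3 - 2*g^2 - 29*g + 30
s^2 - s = s*(s - 1)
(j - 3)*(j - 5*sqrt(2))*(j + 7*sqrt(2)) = j^3 - 3*j^2 + 2*sqrt(2)*j^2 - 70*j - 6*sqrt(2)*j + 210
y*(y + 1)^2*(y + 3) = y^4 + 5*y^3 + 7*y^2 + 3*y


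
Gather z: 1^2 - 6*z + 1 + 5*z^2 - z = 5*z^2 - 7*z + 2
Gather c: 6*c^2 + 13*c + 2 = 6*c^2 + 13*c + 2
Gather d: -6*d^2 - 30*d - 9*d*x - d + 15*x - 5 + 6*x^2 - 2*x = -6*d^2 + d*(-9*x - 31) + 6*x^2 + 13*x - 5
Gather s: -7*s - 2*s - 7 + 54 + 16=63 - 9*s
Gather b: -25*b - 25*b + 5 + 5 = 10 - 50*b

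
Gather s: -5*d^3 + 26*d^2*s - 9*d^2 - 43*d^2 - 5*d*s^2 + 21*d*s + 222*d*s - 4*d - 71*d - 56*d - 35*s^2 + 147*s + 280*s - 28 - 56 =-5*d^3 - 52*d^2 - 131*d + s^2*(-5*d - 35) + s*(26*d^2 + 243*d + 427) - 84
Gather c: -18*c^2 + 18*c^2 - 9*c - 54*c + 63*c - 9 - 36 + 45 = 0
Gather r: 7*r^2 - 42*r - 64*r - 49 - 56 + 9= 7*r^2 - 106*r - 96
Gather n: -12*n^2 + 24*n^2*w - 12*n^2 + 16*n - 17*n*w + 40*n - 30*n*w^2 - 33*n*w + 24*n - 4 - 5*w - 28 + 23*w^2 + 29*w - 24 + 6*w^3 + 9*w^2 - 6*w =n^2*(24*w - 24) + n*(-30*w^2 - 50*w + 80) + 6*w^3 + 32*w^2 + 18*w - 56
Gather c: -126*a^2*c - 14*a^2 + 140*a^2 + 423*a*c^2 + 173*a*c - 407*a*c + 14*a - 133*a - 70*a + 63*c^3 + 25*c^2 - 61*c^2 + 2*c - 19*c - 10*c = 126*a^2 - 189*a + 63*c^3 + c^2*(423*a - 36) + c*(-126*a^2 - 234*a - 27)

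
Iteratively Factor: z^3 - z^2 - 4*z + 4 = (z + 2)*(z^2 - 3*z + 2) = (z - 2)*(z + 2)*(z - 1)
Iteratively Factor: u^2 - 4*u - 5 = (u + 1)*(u - 5)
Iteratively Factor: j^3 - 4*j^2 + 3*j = (j - 3)*(j^2 - j) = j*(j - 3)*(j - 1)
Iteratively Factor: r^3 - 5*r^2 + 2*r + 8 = (r - 2)*(r^2 - 3*r - 4) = (r - 4)*(r - 2)*(r + 1)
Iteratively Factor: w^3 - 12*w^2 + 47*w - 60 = (w - 3)*(w^2 - 9*w + 20) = (w - 4)*(w - 3)*(w - 5)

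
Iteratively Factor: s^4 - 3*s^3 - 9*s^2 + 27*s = (s - 3)*(s^3 - 9*s) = s*(s - 3)*(s^2 - 9) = s*(s - 3)^2*(s + 3)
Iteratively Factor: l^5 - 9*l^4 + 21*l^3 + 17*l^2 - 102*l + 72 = (l - 3)*(l^4 - 6*l^3 + 3*l^2 + 26*l - 24) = (l - 3)*(l - 1)*(l^3 - 5*l^2 - 2*l + 24) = (l - 3)^2*(l - 1)*(l^2 - 2*l - 8) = (l - 3)^2*(l - 1)*(l + 2)*(l - 4)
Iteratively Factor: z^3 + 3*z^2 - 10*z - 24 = (z - 3)*(z^2 + 6*z + 8) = (z - 3)*(z + 2)*(z + 4)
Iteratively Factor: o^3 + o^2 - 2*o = (o)*(o^2 + o - 2) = o*(o + 2)*(o - 1)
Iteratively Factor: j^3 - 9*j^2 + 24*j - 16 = (j - 1)*(j^2 - 8*j + 16) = (j - 4)*(j - 1)*(j - 4)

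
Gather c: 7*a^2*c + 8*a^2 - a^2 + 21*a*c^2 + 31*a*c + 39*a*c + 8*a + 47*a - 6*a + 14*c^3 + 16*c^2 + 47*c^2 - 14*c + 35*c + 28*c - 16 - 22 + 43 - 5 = 7*a^2 + 49*a + 14*c^3 + c^2*(21*a + 63) + c*(7*a^2 + 70*a + 49)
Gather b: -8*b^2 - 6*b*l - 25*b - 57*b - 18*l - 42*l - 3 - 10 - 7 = -8*b^2 + b*(-6*l - 82) - 60*l - 20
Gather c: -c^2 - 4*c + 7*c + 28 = -c^2 + 3*c + 28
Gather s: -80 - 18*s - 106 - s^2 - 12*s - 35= -s^2 - 30*s - 221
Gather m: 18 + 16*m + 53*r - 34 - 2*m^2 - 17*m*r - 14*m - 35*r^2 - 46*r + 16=-2*m^2 + m*(2 - 17*r) - 35*r^2 + 7*r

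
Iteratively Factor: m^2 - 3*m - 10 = (m - 5)*(m + 2)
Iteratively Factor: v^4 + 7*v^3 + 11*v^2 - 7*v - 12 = (v + 3)*(v^3 + 4*v^2 - v - 4) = (v + 1)*(v + 3)*(v^2 + 3*v - 4) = (v - 1)*(v + 1)*(v + 3)*(v + 4)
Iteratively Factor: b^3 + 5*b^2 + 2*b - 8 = (b + 4)*(b^2 + b - 2) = (b + 2)*(b + 4)*(b - 1)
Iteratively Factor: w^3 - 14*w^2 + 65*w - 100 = (w - 5)*(w^2 - 9*w + 20) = (w - 5)*(w - 4)*(w - 5)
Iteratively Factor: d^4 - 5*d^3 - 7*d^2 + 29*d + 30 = (d - 3)*(d^3 - 2*d^2 - 13*d - 10) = (d - 5)*(d - 3)*(d^2 + 3*d + 2) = (d - 5)*(d - 3)*(d + 1)*(d + 2)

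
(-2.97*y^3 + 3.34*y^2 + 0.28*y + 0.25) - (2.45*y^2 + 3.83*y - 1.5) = -2.97*y^3 + 0.89*y^2 - 3.55*y + 1.75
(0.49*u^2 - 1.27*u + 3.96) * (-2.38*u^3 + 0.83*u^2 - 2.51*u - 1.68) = -1.1662*u^5 + 3.4293*u^4 - 11.7088*u^3 + 5.6513*u^2 - 7.806*u - 6.6528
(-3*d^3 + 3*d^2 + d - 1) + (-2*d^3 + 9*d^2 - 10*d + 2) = -5*d^3 + 12*d^2 - 9*d + 1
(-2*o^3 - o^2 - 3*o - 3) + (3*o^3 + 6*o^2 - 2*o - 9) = o^3 + 5*o^2 - 5*o - 12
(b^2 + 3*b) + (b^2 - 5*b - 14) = 2*b^2 - 2*b - 14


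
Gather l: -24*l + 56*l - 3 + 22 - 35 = 32*l - 16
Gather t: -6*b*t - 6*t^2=-6*b*t - 6*t^2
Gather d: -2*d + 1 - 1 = -2*d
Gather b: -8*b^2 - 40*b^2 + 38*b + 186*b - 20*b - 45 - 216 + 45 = -48*b^2 + 204*b - 216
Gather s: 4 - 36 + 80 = 48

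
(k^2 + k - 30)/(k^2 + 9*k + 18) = (k - 5)/(k + 3)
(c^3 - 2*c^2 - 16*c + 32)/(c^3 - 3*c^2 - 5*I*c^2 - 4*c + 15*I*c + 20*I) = (c^2 + 2*c - 8)/(c^2 + c*(1 - 5*I) - 5*I)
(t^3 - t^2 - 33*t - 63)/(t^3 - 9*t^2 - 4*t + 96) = (t^2 - 4*t - 21)/(t^2 - 12*t + 32)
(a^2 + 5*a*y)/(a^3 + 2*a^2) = (a + 5*y)/(a*(a + 2))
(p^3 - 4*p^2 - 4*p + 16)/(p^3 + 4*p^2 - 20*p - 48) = (p - 2)/(p + 6)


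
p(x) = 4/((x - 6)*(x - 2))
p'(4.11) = -0.06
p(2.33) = -3.30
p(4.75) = -1.16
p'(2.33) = 9.11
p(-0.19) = 0.30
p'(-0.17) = 0.19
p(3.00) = -1.33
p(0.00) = 0.33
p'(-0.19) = 0.18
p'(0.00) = 0.22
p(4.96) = -1.30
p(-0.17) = 0.30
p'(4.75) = -0.51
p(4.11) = -1.00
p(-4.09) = 0.07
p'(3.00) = 0.89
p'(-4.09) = 0.02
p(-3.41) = 0.08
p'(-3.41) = 0.02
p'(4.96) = -0.81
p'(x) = -4/((x - 6)*(x - 2)^2) - 4/((x - 6)^2*(x - 2)) = 8*(4 - x)/(x^4 - 16*x^3 + 88*x^2 - 192*x + 144)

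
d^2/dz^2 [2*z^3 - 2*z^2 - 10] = 12*z - 4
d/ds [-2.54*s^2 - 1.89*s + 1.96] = -5.08*s - 1.89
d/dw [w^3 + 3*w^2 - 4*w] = 3*w^2 + 6*w - 4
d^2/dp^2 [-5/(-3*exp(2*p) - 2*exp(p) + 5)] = 10*(4*(3*exp(p) + 1)^2*exp(p) - (6*exp(p) + 1)*(3*exp(2*p) + 2*exp(p) - 5))*exp(p)/(3*exp(2*p) + 2*exp(p) - 5)^3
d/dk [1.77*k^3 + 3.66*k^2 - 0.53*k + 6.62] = 5.31*k^2 + 7.32*k - 0.53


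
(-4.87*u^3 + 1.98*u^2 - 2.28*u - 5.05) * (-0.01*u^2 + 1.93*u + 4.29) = 0.0487*u^5 - 9.4189*u^4 - 17.0481*u^3 + 4.1443*u^2 - 19.5277*u - 21.6645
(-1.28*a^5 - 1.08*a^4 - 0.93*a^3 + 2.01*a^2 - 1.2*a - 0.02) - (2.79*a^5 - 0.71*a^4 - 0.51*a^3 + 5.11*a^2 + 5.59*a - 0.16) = -4.07*a^5 - 0.37*a^4 - 0.42*a^3 - 3.1*a^2 - 6.79*a + 0.14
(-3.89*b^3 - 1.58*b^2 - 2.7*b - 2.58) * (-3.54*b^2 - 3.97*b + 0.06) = 13.7706*b^5 + 21.0365*b^4 + 15.5972*b^3 + 19.7574*b^2 + 10.0806*b - 0.1548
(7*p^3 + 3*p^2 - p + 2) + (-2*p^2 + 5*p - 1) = 7*p^3 + p^2 + 4*p + 1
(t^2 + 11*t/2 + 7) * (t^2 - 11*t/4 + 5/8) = t^4 + 11*t^3/4 - 15*t^2/2 - 253*t/16 + 35/8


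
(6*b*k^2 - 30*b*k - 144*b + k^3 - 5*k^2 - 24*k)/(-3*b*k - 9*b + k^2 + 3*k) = (-6*b*k + 48*b - k^2 + 8*k)/(3*b - k)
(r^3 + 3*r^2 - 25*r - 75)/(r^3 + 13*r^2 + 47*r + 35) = (r^2 - 2*r - 15)/(r^2 + 8*r + 7)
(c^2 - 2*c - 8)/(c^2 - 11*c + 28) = (c + 2)/(c - 7)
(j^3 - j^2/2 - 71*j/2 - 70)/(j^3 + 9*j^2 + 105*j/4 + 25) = 2*(j - 7)/(2*j + 5)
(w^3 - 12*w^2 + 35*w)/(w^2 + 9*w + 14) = w*(w^2 - 12*w + 35)/(w^2 + 9*w + 14)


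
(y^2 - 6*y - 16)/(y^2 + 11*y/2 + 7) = 2*(y - 8)/(2*y + 7)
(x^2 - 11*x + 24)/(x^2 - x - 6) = (x - 8)/(x + 2)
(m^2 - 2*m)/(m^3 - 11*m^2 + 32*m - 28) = m/(m^2 - 9*m + 14)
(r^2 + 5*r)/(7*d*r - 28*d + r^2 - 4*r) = r*(r + 5)/(7*d*r - 28*d + r^2 - 4*r)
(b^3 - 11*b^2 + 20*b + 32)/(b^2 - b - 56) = (b^2 - 3*b - 4)/(b + 7)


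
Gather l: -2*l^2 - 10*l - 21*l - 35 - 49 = -2*l^2 - 31*l - 84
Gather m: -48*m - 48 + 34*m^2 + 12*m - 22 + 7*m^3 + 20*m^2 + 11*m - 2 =7*m^3 + 54*m^2 - 25*m - 72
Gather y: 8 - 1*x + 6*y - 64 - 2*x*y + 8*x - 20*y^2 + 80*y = 7*x - 20*y^2 + y*(86 - 2*x) - 56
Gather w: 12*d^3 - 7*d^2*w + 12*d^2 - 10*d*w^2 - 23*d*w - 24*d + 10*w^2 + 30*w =12*d^3 + 12*d^2 - 24*d + w^2*(10 - 10*d) + w*(-7*d^2 - 23*d + 30)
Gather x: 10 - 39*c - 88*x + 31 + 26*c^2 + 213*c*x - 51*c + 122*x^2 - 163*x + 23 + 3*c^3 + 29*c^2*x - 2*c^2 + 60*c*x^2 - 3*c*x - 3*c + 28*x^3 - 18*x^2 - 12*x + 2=3*c^3 + 24*c^2 - 93*c + 28*x^3 + x^2*(60*c + 104) + x*(29*c^2 + 210*c - 263) + 66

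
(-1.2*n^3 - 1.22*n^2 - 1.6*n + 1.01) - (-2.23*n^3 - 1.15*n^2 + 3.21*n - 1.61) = 1.03*n^3 - 0.0700000000000001*n^2 - 4.81*n + 2.62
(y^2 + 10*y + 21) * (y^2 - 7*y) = y^4 + 3*y^3 - 49*y^2 - 147*y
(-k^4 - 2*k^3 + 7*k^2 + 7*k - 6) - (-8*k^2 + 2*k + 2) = -k^4 - 2*k^3 + 15*k^2 + 5*k - 8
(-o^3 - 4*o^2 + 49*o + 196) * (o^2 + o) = -o^5 - 5*o^4 + 45*o^3 + 245*o^2 + 196*o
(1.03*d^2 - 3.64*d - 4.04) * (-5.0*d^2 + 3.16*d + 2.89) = -5.15*d^4 + 21.4548*d^3 + 11.6743*d^2 - 23.286*d - 11.6756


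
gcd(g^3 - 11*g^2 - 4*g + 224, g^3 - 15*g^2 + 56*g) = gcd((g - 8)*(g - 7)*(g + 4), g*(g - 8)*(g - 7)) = g^2 - 15*g + 56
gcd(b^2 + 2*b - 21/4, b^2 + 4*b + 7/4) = b + 7/2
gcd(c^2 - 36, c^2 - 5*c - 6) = c - 6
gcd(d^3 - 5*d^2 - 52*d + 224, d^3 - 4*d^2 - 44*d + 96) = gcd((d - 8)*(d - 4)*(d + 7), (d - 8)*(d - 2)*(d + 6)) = d - 8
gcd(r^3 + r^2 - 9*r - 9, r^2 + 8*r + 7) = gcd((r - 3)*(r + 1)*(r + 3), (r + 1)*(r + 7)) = r + 1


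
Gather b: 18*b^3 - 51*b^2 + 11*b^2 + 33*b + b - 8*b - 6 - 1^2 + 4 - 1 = 18*b^3 - 40*b^2 + 26*b - 4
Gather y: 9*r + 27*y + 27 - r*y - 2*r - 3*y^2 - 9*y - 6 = 7*r - 3*y^2 + y*(18 - r) + 21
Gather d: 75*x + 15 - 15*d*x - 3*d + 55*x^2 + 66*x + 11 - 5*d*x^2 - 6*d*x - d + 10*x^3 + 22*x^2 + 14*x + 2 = d*(-5*x^2 - 21*x - 4) + 10*x^3 + 77*x^2 + 155*x + 28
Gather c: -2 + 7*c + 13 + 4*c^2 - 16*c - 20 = 4*c^2 - 9*c - 9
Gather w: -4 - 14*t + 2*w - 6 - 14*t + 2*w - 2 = -28*t + 4*w - 12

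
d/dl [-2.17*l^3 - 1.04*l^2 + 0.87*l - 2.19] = -6.51*l^2 - 2.08*l + 0.87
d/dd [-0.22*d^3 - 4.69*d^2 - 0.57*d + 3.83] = -0.66*d^2 - 9.38*d - 0.57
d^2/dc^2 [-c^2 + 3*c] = -2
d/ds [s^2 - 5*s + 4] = 2*s - 5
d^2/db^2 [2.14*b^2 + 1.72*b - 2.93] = 4.28000000000000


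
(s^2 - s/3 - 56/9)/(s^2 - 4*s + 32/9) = (3*s + 7)/(3*s - 4)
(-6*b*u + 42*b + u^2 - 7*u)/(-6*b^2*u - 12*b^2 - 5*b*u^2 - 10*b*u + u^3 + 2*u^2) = (u - 7)/(b*u + 2*b + u^2 + 2*u)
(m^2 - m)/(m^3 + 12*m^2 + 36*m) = (m - 1)/(m^2 + 12*m + 36)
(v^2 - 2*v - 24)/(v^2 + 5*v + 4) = (v - 6)/(v + 1)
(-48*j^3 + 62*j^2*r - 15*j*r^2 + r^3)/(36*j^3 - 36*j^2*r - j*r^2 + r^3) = (-8*j + r)/(6*j + r)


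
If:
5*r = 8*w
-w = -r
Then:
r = 0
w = 0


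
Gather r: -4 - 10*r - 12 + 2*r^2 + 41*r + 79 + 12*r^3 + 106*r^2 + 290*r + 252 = 12*r^3 + 108*r^2 + 321*r + 315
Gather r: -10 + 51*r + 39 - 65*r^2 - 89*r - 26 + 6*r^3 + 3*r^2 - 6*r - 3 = 6*r^3 - 62*r^2 - 44*r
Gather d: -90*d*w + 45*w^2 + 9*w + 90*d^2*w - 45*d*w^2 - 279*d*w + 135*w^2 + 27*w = 90*d^2*w + d*(-45*w^2 - 369*w) + 180*w^2 + 36*w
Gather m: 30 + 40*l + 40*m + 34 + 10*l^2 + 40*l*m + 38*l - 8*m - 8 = 10*l^2 + 78*l + m*(40*l + 32) + 56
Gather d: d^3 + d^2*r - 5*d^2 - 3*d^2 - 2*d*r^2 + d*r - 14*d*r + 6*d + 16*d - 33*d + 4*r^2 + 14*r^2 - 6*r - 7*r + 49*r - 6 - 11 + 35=d^3 + d^2*(r - 8) + d*(-2*r^2 - 13*r - 11) + 18*r^2 + 36*r + 18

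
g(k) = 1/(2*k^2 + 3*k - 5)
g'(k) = (-4*k - 3)/(2*k^2 + 3*k - 5)^2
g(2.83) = 0.05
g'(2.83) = -0.04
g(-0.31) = -0.17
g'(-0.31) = -0.05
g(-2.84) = 0.38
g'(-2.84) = 1.23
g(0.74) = -0.59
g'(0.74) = -2.10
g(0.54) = -0.36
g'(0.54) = -0.66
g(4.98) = 0.02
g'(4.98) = -0.01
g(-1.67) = -0.23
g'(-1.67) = 0.19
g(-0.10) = -0.19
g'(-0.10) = -0.09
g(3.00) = 0.05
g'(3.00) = -0.03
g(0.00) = -0.20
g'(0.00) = -0.12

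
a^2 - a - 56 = (a - 8)*(a + 7)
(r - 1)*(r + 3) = r^2 + 2*r - 3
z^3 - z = z*(z - 1)*(z + 1)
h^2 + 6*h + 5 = (h + 1)*(h + 5)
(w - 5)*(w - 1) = w^2 - 6*w + 5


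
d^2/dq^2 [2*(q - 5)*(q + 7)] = 4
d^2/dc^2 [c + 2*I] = 0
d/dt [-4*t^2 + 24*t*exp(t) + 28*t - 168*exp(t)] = 24*t*exp(t) - 8*t - 144*exp(t) + 28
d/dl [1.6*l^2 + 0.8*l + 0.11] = 3.2*l + 0.8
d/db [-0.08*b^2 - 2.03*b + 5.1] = -0.16*b - 2.03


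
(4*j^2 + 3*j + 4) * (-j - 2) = -4*j^3 - 11*j^2 - 10*j - 8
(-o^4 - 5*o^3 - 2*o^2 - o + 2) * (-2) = 2*o^4 + 10*o^3 + 4*o^2 + 2*o - 4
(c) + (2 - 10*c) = 2 - 9*c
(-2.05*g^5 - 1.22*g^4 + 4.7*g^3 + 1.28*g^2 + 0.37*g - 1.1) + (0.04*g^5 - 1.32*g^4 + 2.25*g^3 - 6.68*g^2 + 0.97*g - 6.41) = -2.01*g^5 - 2.54*g^4 + 6.95*g^3 - 5.4*g^2 + 1.34*g - 7.51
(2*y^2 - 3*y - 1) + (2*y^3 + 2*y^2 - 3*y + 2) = 2*y^3 + 4*y^2 - 6*y + 1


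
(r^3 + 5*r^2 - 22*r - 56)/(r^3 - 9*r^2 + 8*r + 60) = (r^2 + 3*r - 28)/(r^2 - 11*r + 30)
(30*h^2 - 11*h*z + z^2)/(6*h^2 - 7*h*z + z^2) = (-5*h + z)/(-h + z)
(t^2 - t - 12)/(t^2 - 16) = (t + 3)/(t + 4)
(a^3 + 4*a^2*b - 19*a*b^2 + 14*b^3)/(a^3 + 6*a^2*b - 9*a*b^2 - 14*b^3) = (a - b)/(a + b)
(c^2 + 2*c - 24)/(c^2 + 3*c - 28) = (c + 6)/(c + 7)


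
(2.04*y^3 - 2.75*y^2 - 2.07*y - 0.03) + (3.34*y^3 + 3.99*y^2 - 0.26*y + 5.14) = 5.38*y^3 + 1.24*y^2 - 2.33*y + 5.11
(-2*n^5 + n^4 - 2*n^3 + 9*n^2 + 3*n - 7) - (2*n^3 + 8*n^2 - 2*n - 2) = -2*n^5 + n^4 - 4*n^3 + n^2 + 5*n - 5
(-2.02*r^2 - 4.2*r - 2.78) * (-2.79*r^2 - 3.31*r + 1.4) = 5.6358*r^4 + 18.4042*r^3 + 18.8302*r^2 + 3.3218*r - 3.892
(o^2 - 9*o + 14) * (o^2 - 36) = o^4 - 9*o^3 - 22*o^2 + 324*o - 504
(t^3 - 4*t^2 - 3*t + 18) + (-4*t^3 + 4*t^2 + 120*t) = -3*t^3 + 117*t + 18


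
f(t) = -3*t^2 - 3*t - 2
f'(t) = -6*t - 3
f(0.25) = -2.94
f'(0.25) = -4.50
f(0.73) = -5.79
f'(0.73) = -7.38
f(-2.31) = -11.08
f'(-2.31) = 10.86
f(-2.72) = -16.04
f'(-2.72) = 13.32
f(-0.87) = -1.66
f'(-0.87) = 2.22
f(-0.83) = -1.58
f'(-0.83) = 1.98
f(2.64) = -30.83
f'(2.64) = -18.84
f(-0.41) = -1.27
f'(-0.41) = -0.54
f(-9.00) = -218.00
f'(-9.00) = 51.00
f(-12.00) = -398.00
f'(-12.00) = 69.00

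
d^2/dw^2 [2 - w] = 0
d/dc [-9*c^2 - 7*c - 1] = -18*c - 7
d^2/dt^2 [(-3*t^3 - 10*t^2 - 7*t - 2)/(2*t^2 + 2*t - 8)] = 6*(-2*t^3 - 15*t^2 - 39*t - 33)/(t^6 + 3*t^5 - 9*t^4 - 23*t^3 + 36*t^2 + 48*t - 64)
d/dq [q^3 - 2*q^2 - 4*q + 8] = 3*q^2 - 4*q - 4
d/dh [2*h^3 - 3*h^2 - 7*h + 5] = 6*h^2 - 6*h - 7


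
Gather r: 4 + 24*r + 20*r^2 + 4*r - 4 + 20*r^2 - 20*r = 40*r^2 + 8*r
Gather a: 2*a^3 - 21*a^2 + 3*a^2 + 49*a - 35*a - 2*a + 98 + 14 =2*a^3 - 18*a^2 + 12*a + 112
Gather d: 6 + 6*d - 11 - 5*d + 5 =d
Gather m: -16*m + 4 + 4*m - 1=3 - 12*m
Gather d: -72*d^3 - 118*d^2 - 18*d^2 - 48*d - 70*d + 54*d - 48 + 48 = -72*d^3 - 136*d^2 - 64*d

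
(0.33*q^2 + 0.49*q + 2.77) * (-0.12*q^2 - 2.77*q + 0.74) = -0.0396*q^4 - 0.9729*q^3 - 1.4455*q^2 - 7.3103*q + 2.0498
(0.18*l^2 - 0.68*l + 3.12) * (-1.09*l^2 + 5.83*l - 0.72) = -0.1962*l^4 + 1.7906*l^3 - 7.4948*l^2 + 18.6792*l - 2.2464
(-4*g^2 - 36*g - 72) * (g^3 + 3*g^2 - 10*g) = -4*g^5 - 48*g^4 - 140*g^3 + 144*g^2 + 720*g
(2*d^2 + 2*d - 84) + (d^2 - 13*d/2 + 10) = 3*d^2 - 9*d/2 - 74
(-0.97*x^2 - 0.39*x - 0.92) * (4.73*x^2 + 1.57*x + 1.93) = -4.5881*x^4 - 3.3676*x^3 - 6.836*x^2 - 2.1971*x - 1.7756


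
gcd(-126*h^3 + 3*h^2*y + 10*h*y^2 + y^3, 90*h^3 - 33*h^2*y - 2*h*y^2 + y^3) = -18*h^2 + 3*h*y + y^2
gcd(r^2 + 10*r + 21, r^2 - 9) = r + 3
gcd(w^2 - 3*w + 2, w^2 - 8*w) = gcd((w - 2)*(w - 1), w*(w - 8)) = 1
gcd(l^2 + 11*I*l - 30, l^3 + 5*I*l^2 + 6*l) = l + 6*I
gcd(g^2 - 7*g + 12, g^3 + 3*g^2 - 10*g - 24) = g - 3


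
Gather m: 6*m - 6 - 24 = 6*m - 30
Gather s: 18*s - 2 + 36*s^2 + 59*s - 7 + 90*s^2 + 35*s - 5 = 126*s^2 + 112*s - 14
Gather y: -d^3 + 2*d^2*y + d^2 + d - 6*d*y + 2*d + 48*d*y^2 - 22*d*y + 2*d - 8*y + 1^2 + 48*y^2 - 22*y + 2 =-d^3 + d^2 + 5*d + y^2*(48*d + 48) + y*(2*d^2 - 28*d - 30) + 3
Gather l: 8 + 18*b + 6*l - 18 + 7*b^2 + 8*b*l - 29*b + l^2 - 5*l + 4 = 7*b^2 - 11*b + l^2 + l*(8*b + 1) - 6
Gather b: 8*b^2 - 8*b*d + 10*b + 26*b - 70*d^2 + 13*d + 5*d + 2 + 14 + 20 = 8*b^2 + b*(36 - 8*d) - 70*d^2 + 18*d + 36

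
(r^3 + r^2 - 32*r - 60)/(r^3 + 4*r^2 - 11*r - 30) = (r - 6)/(r - 3)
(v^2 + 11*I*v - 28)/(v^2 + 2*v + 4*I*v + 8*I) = (v + 7*I)/(v + 2)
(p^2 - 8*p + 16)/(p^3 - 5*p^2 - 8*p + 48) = 1/(p + 3)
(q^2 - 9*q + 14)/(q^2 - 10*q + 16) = (q - 7)/(q - 8)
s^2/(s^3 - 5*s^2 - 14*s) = s/(s^2 - 5*s - 14)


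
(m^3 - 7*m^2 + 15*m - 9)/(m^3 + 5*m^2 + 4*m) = (m^3 - 7*m^2 + 15*m - 9)/(m*(m^2 + 5*m + 4))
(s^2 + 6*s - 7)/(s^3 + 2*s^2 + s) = (s^2 + 6*s - 7)/(s*(s^2 + 2*s + 1))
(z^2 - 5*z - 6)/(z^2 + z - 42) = (z + 1)/(z + 7)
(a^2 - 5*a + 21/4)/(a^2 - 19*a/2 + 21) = (a - 3/2)/(a - 6)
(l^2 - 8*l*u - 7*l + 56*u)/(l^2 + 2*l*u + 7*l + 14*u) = (l^2 - 8*l*u - 7*l + 56*u)/(l^2 + 2*l*u + 7*l + 14*u)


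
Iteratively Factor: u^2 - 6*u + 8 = (u - 4)*(u - 2)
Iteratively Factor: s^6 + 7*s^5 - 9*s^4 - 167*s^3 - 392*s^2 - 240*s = (s - 5)*(s^5 + 12*s^4 + 51*s^3 + 88*s^2 + 48*s) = (s - 5)*(s + 4)*(s^4 + 8*s^3 + 19*s^2 + 12*s) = (s - 5)*(s + 4)^2*(s^3 + 4*s^2 + 3*s) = (s - 5)*(s + 1)*(s + 4)^2*(s^2 + 3*s) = s*(s - 5)*(s + 1)*(s + 4)^2*(s + 3)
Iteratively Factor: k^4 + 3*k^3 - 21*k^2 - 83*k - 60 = (k + 3)*(k^3 - 21*k - 20) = (k + 3)*(k + 4)*(k^2 - 4*k - 5) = (k + 1)*(k + 3)*(k + 4)*(k - 5)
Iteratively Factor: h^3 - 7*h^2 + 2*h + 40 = (h + 2)*(h^2 - 9*h + 20) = (h - 5)*(h + 2)*(h - 4)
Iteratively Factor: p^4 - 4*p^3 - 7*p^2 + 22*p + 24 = (p - 4)*(p^3 - 7*p - 6) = (p - 4)*(p - 3)*(p^2 + 3*p + 2) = (p - 4)*(p - 3)*(p + 2)*(p + 1)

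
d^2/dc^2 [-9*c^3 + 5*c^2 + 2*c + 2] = 10 - 54*c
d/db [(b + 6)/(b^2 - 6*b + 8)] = (b^2 - 6*b - 2*(b - 3)*(b + 6) + 8)/(b^2 - 6*b + 8)^2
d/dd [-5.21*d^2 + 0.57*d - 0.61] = 0.57 - 10.42*d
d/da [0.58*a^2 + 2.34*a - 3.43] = 1.16*a + 2.34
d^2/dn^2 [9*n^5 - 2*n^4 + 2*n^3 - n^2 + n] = 180*n^3 - 24*n^2 + 12*n - 2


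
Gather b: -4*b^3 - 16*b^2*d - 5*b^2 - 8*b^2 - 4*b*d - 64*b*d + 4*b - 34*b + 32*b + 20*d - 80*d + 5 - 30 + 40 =-4*b^3 + b^2*(-16*d - 13) + b*(2 - 68*d) - 60*d + 15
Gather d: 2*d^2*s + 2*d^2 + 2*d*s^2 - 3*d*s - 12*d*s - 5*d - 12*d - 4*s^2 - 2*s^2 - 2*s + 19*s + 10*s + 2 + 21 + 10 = d^2*(2*s + 2) + d*(2*s^2 - 15*s - 17) - 6*s^2 + 27*s + 33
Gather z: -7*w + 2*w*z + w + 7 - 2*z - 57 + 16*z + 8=-6*w + z*(2*w + 14) - 42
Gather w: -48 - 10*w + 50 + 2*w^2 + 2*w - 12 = 2*w^2 - 8*w - 10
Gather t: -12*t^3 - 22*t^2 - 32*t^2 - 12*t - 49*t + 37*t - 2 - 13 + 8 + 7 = -12*t^3 - 54*t^2 - 24*t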